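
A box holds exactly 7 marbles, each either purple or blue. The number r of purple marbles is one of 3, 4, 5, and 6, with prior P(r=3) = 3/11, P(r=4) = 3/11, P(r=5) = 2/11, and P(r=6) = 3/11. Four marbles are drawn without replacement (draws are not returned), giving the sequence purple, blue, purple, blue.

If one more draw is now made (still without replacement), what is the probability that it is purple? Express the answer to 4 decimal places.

Compute the likelihood of the observed sequence for each case: P(data | r = 3) = (3/7)(4/6)(2/5)(3/4) = 0.085714; P(data | r = 4) = (4/7)(3/6)(3/5)(2/4) = 0.085714; P(data | r = 5) = (5/7)(2/6)(4/5)(1/4) = 0.047619; P(data | r = 6) = (6/7)(1/6)(5/5)(0/4) = 0.
Multiplying each by its prior: 3/11 · 0.085714 = 0.023377, 3/11 · 0.085714 = 0.023377, 2/11 · 0.047619 = 0.008658, 3/11 · 0 = 0; with total 0.055411.
Dividing through by the total gives posterior P(r = 3 | data) = 0.42188, P(r = 4 | data) = 0.42188, P(r = 5 | data) = 0.15625, P(r = 6 | data) = 0.
The predictive probability is P(purple next | data) = (1/3)(0.42188) + (2/3)(0.42188) + (1)(0.15625) = 0.57812.

0.5781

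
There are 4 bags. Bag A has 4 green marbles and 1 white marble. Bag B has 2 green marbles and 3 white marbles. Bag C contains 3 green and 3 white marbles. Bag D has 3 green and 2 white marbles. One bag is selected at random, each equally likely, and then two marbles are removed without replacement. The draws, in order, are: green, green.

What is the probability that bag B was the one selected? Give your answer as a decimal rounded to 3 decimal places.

0.083

Under each hypothesis, the probability of the observed sequence is: P(data | bag A) = (4/5)(3/4) = 3/5; P(data | bag B) = (2/5)(1/4) = 1/10; P(data | bag C) = (3/6)(2/5) = 1/5; P(data | bag D) = (3/5)(2/4) = 3/10.
Weighting by the prior gives 1/4 · 3/5 = 3/20, 1/4 · 1/10 = 1/40, 1/4 · 1/5 = 1/20, 1/4 · 3/10 = 3/40; with total 3/10.
Hence P(bag B | data) = (1/40) / (3/10) = 1/12.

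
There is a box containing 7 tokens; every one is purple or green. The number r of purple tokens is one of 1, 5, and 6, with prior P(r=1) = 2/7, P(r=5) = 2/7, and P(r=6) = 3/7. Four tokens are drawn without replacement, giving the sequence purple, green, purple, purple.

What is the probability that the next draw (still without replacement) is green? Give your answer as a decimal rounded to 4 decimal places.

Under each hypothesis, the probability of the observed sequence is: P(data | r = 1) = (1/7)(6/6)(0/5) = 0; P(data | r = 5) = (5/7)(2/6)(4/5)(3/4) = 1/7; P(data | r = 6) = (6/7)(1/6)(5/5)(4/4) = 1/7.
Multiplying each by its prior: 2/7 · 0 = 0, 2/7 · 1/7 = 2/49, 3/7 · 1/7 = 3/49; with total 5/49.
Normalising, the posterior is P(r = 1 | data) = 0, P(r = 5 | data) = 2/5, P(r = 6 | data) = 3/5.
The predictive probability is P(green next | data) = (1/3)(2/5) + (0)(3/5) = 2/15.

0.1333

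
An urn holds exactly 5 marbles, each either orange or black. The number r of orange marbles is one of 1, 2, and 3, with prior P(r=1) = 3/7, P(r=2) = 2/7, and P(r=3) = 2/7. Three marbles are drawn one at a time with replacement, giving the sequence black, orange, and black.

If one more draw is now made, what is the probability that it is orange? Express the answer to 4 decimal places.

Compute the likelihood of the observed sequence for each case: P(data | r = 1) = (4/5)(1/5)(4/5) = 16/125; P(data | r = 2) = (3/5)(2/5)(3/5) = 18/125; P(data | r = 3) = (2/5)(3/5)(2/5) = 12/125.
The prior-weighted likelihoods are 3/7 · 16/125 = 48/875, 2/7 · 18/125 = 36/875, 2/7 · 12/125 = 24/875; with total 108/875.
Normalising, the posterior is P(r = 1 | data) = 4/9, P(r = 2 | data) = 1/3, P(r = 3 | data) = 2/9.
The predictive probability is P(orange next | data) = (1/5)(4/9) + (2/5)(1/3) + (3/5)(2/9) = 16/45.

0.3556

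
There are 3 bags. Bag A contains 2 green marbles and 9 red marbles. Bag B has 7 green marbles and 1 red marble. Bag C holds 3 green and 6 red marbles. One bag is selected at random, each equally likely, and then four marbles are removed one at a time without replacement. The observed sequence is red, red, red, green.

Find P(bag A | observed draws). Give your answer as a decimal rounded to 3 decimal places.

The likelihood of the observed sequence under each hypothesis: P(data | bag A) = (9/11)(8/10)(7/9)(2/8) = 0.12727; P(data | bag B) = (1/8)(0/7) = 0; P(data | bag C) = (6/9)(5/8)(4/7)(3/6) = 0.11905.
The prior-weighted likelihoods are 1/3 · 0.12727 = 0.042424, 1/3 · 0 = 0, 1/3 · 0.11905 = 0.039683; these sum to 0.082107.
By Bayes' rule, P(bag A | data) = (0.042424) / (0.082107) = 0.5167.

0.517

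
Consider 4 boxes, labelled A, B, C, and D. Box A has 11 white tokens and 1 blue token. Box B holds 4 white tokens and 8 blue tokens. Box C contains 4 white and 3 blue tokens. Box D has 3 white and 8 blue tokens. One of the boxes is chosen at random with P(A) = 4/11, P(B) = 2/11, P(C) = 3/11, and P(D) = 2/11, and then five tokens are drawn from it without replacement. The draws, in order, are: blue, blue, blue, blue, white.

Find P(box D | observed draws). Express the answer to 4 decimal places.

For each hypothesis, P(data | H) works out to: P(data | box A) = (1/12)(0/11) = 0; P(data | box B) = (8/12)(7/11)(6/10)(5/9)(4/8) = 0.070707; P(data | box C) = (3/7)(2/6)(1/5)(0/4) = 0; P(data | box D) = (8/11)(7/10)(6/9)(5/8)(3/7) = 0.090909.
The prior-weighted likelihoods are 4/11 · 0 = 0, 2/11 · 0.070707 = 0.012856, 3/11 · 0 = 0, 2/11 · 0.090909 = 0.016529; summing to 0.029385.
So P(box D | data) = (0.016529) / (0.029385) = 0.5625.

0.5625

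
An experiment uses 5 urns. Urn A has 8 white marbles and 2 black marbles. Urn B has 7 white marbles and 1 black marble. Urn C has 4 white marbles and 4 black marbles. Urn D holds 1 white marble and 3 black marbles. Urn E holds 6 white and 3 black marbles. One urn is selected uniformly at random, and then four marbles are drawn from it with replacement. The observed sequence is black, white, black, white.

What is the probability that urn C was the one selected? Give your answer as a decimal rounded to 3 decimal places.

0.339

The likelihood of the observed sequence under each hypothesis: P(data | urn A) = (2/10)(8/10)(2/10)(8/10) = 0.0256; P(data | urn B) = (1/8)(7/8)(1/8)(7/8) = 0.011963; P(data | urn C) = (4/8)(4/8)(4/8)(4/8) = 0.0625; P(data | urn D) = (3/4)(1/4)(3/4)(1/4) = 0.035156; P(data | urn E) = (3/9)(6/9)(3/9)(6/9) = 0.049383.
The prior-weighted likelihoods are 1/5 · 0.0256 = 0.00512, 1/5 · 0.011963 = 0.0023926, 1/5 · 0.0625 = 0.0125, 1/5 · 0.035156 = 0.0070313, 1/5 · 0.049383 = 0.0098765; these sum to 0.03692.
Therefore the posterior P(urn C | data) = (0.0125) / (0.03692) = 0.33857.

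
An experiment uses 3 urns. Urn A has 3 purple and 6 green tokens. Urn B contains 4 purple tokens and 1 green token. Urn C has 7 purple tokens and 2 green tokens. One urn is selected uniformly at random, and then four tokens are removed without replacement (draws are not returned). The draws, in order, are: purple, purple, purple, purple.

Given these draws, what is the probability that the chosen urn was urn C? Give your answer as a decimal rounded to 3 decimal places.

0.581

Under each hypothesis, the probability of the observed sequence is: P(data | urn A) = (3/9)(2/8)(1/7)(0/6) = 0; P(data | urn B) = (4/5)(3/4)(2/3)(1/2) = 1/5; P(data | urn C) = (7/9)(6/8)(5/7)(4/6) = 5/18.
Weighting by the prior gives 1/3 · 0 = 0, 1/3 · 1/5 = 1/15, 1/3 · 5/18 = 5/54; with total 43/270.
Therefore the posterior P(urn C | data) = (5/54) / (43/270) = 25/43.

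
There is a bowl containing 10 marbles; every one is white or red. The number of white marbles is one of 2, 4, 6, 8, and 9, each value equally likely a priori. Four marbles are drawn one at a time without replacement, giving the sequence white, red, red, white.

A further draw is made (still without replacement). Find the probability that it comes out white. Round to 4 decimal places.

0.5000

For each hypothesis, P(data | H) works out to: P(data | r = 2) = (2/10)(8/9)(7/8)(1/7) = 0.022222; P(data | r = 4) = (4/10)(6/9)(5/8)(3/7) = 0.071429; P(data | r = 6) = (6/10)(4/9)(3/8)(5/7) = 0.071429; P(data | r = 8) = (8/10)(2/9)(1/8)(7/7) = 0.022222; P(data | r = 9) = (9/10)(1/9)(0/8) = 0.
The prior-weighted likelihoods are 1/5 · 0.022222 = 0.0044444, 1/5 · 0.071429 = 0.014286, 1/5 · 0.071429 = 0.014286, 1/5 · 0.022222 = 0.0044444, 1/5 · 0 = 0; summing to 0.03746.
The posterior is then P(r = 2 | data) = 0.11864, P(r = 4 | data) = 0.38136, P(r = 6 | data) = 0.38136, P(r = 8 | data) = 0.11864, P(r = 9 | data) = 0.
The predictive probability is P(white next | data) = (0)(0.11864) + (1/3)(0.38136) + (2/3)(0.38136) + (1)(0.11864) = 0.5.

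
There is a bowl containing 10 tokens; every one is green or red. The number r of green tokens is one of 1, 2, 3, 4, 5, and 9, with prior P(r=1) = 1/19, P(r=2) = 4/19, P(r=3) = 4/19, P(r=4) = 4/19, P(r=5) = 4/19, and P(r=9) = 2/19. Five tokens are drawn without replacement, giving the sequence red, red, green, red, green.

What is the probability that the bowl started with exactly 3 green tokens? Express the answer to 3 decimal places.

0.276

The likelihood of the observed sequence under each hypothesis: P(data | r = 1) = (9/10)(8/9)(1/8)(7/7)(0/6) = 0; P(data | r = 2) = (8/10)(7/9)(2/8)(6/7)(1/6) = 0.022222; P(data | r = 3) = (7/10)(6/9)(3/8)(5/7)(2/6) = 0.041667; P(data | r = 4) = (6/10)(5/9)(4/8)(4/7)(3/6) = 0.047619; P(data | r = 5) = (5/10)(4/9)(5/8)(3/7)(4/6) = 0.039683; P(data | r = 9) = (1/10)(0/9) = 0.
Weighting by the prior gives 1/19 · 0 = 0, 4/19 · 0.022222 = 0.0046784, 4/19 · 0.041667 = 0.0087719, 4/19 · 0.047619 = 0.010025, 4/19 · 0.039683 = 0.0083542, 2/19 · 0 = 0; summing to 0.03183.
So P(r = 3 | data) = (0.0087719) / (0.03183) = 0.27559.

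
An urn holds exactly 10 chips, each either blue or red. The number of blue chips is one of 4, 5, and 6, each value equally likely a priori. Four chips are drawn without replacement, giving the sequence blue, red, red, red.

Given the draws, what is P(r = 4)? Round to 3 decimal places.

The likelihood of the observed sequence under each hypothesis: P(data | r = 4) = (4/10)(6/9)(5/8)(4/7) = 2/21; P(data | r = 5) = (5/10)(5/9)(4/8)(3/7) = 5/84; P(data | r = 6) = (6/10)(4/9)(3/8)(2/7) = 1/35.
The prior-weighted likelihoods are 1/3 · 2/21 = 2/63, 1/3 · 5/84 = 5/252, 1/3 · 1/35 = 1/105; these sum to 11/180.
Therefore the posterior P(r = 4 | data) = (2/63) / (11/180) = 40/77.

0.519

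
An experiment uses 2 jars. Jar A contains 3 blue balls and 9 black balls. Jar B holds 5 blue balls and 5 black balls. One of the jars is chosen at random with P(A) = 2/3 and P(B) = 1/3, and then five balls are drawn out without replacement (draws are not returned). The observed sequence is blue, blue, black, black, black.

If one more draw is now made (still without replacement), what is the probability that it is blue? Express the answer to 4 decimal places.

Under each hypothesis, the probability of the observed sequence is: P(data | jar A) = (3/12)(2/11)(9/10)(8/9)(7/8) = 0.031818; P(data | jar B) = (5/10)(4/9)(5/8)(4/7)(3/6) = 0.039683.
Weighting by the prior gives 2/3 · 0.031818 = 0.021212, 1/3 · 0.039683 = 0.013228; summing to 0.03444.
The posterior is then P(jar A | data) = 0.61592, P(jar B | data) = 0.38408.
So P(blue next | data) = Σ P(blue next | H) P(H | data) = (1/7)(0.61592) + (3/5)(0.38408) = 0.31844.

0.3184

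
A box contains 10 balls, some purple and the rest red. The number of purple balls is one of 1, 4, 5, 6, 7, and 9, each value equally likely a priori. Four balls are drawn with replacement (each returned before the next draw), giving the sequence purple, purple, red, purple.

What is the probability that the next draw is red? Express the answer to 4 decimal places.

0.3512

For each hypothesis, P(data | H) works out to: P(data | r = 1) = (1/10)(1/10)(9/10)(1/10) = 0.0009; P(data | r = 4) = (4/10)(4/10)(6/10)(4/10) = 0.0384; P(data | r = 5) = (5/10)(5/10)(5/10)(5/10) = 0.0625; P(data | r = 6) = (6/10)(6/10)(4/10)(6/10) = 0.0864; P(data | r = 7) = (7/10)(7/10)(3/10)(7/10) = 0.1029; P(data | r = 9) = (9/10)(9/10)(1/10)(9/10) = 0.0729.
The prior-weighted likelihoods are 1/6 · 0.0009 = 0.00015, 1/6 · 0.0384 = 0.0064, 1/6 · 0.0625 = 0.010417, 1/6 · 0.0864 = 0.0144, 1/6 · 0.1029 = 0.01715, 1/6 · 0.0729 = 0.01215; summing to 0.060667.
Dividing through by the total gives posterior P(r = 1 | data) = 0.0024725, P(r = 4 | data) = 0.10549, P(r = 5 | data) = 0.1717, P(r = 6 | data) = 0.23736, P(r = 7 | data) = 0.28269, P(r = 9 | data) = 0.20027.
Averaging over the posterior, P(red next | data) = (9/10)(0.0024725) + (3/5)(0.10549) + (1/2)(0.1717) + (2/5)(0.23736) + (3/10)(0.28269) + (1/10)(0.20027) = 0.35115.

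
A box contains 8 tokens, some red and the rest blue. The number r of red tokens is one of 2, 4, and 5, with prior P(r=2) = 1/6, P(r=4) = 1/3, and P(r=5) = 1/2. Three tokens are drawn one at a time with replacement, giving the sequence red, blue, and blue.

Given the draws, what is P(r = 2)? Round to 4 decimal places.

0.2149

Under each hypothesis, the probability of the observed sequence is: P(data | r = 2) = (2/8)(6/8)(6/8) = 0.14062; P(data | r = 4) = (4/8)(4/8)(4/8) = 0.125; P(data | r = 5) = (5/8)(3/8)(3/8) = 0.087891.
Multiplying each by its prior: 1/6 · 0.14062 = 0.023438, 1/3 · 0.125 = 0.041667, 1/2 · 0.087891 = 0.043945; summing to 0.10905.
Therefore the posterior P(r = 2 | data) = (0.023438) / (0.10905) = 0.21493.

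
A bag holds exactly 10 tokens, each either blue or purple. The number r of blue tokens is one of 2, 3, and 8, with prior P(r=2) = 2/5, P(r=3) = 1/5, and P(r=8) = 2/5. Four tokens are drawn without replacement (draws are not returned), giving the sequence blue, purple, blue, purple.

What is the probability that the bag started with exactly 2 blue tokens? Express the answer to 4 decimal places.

Under each hypothesis, the probability of the observed sequence is: P(data | r = 2) = (2/10)(8/9)(1/8)(7/7) = 1/45; P(data | r = 3) = (3/10)(7/9)(2/8)(6/7) = 1/20; P(data | r = 8) = (8/10)(2/9)(7/8)(1/7) = 1/45.
Multiplying each by its prior: 2/5 · 1/45 = 2/225, 1/5 · 1/20 = 1/100, 2/5 · 1/45 = 2/225; these sum to 1/36.
By Bayes' rule, P(r = 2 | data) = (2/225) / (1/36) = 8/25.

0.3200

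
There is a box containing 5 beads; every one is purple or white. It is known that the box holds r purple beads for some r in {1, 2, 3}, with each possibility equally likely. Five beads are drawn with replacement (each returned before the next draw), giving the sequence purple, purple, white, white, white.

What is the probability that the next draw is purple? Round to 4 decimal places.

Under each hypothesis, the probability of the observed sequence is: P(data | r = 1) = (1/5)(1/5)(4/5)(4/5)(4/5) = 0.02048; P(data | r = 2) = (2/5)(2/5)(3/5)(3/5)(3/5) = 0.03456; P(data | r = 3) = (3/5)(3/5)(2/5)(2/5)(2/5) = 0.02304.
The prior-weighted likelihoods are 1/3 · 0.02048 = 0.0068267, 1/3 · 0.03456 = 0.01152, 1/3 · 0.02304 = 0.00768; with total 0.026027.
Normalising, the posterior is P(r = 1 | data) = 0.2623, P(r = 2 | data) = 0.44262, P(r = 3 | data) = 0.29508.
So P(purple next | data) = Σ P(purple next | H) P(H | data) = (1/5)(0.2623) + (2/5)(0.44262) + (3/5)(0.29508) = 0.40656.

0.4066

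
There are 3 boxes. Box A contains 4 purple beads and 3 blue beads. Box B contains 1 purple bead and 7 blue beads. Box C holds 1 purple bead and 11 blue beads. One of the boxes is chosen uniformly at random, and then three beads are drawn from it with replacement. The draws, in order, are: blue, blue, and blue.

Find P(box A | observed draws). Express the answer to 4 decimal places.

0.0518

Compute the likelihood of the observed sequence for each case: P(data | box A) = (3/7)(3/7)(3/7) = 0.078717; P(data | box B) = (7/8)(7/8)(7/8) = 0.66992; P(data | box C) = (11/12)(11/12)(11/12) = 0.77025.
Weighting by the prior gives 1/3 · 0.078717 = 0.026239, 1/3 · 0.66992 = 0.22331, 1/3 · 0.77025 = 0.25675; these sum to 0.5063.
Therefore the posterior P(box A | data) = (0.026239) / (0.5063) = 0.051825.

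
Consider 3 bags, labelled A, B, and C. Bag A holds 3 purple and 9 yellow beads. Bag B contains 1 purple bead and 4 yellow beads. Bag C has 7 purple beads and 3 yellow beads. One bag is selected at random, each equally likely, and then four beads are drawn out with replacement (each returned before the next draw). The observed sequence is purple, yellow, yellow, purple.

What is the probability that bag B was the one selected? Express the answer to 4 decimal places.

The likelihood of the observed sequence under each hypothesis: P(data | bag A) = (3/12)(9/12)(9/12)(3/12) = 0.035156; P(data | bag B) = (1/5)(4/5)(4/5)(1/5) = 0.0256; P(data | bag C) = (7/10)(3/10)(3/10)(7/10) = 0.0441.
The prior-weighted likelihoods are 1/3 · 0.035156 = 0.011719, 1/3 · 0.0256 = 0.0085333, 1/3 · 0.0441 = 0.0147; summing to 0.034952.
So P(bag B | data) = (0.0085333) / (0.034952) = 0.24414.

0.2441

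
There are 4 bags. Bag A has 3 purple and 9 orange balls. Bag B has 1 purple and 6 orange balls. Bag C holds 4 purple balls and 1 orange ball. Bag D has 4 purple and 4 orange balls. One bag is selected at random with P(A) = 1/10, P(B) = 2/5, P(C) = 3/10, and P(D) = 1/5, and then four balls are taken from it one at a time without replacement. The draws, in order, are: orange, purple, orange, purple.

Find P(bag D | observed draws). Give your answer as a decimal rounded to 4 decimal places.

0.8250

For each hypothesis, P(data | H) works out to: P(data | bag A) = (9/12)(3/11)(8/10)(2/9) = 2/55; P(data | bag B) = (6/7)(1/6)(5/5)(0/4) = 0; P(data | bag C) = (1/5)(4/4)(0/3) = 0; P(data | bag D) = (4/8)(4/7)(3/6)(3/5) = 3/35.
Multiplying each by its prior: 1/10 · 2/55 = 1/275, 2/5 · 0 = 0, 3/10 · 0 = 0, 1/5 · 3/35 = 3/175; with total 8/385.
By Bayes' rule, P(bag D | data) = (3/175) / (8/385) = 33/40.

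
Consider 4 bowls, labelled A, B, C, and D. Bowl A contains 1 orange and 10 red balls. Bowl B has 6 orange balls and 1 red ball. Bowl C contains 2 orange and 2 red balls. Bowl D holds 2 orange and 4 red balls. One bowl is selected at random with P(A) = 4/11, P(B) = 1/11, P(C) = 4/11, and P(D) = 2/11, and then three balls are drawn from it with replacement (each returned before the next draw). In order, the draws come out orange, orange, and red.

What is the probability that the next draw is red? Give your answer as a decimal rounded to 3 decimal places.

Compute the likelihood of the observed sequence for each case: P(data | bowl A) = (1/11)(1/11)(10/11) = 0.0075131; P(data | bowl B) = (6/7)(6/7)(1/7) = 0.10496; P(data | bowl C) = (2/4)(2/4)(2/4) = 0.125; P(data | bowl D) = (2/6)(2/6)(4/6) = 0.074074.
The prior-weighted likelihoods are 4/11 · 0.0075131 = 0.0027321, 1/11 · 0.10496 = 0.0095415, 4/11 · 0.125 = 0.045455, 2/11 · 0.074074 = 0.013468; summing to 0.071196.
Normalising, the posterior is P(bowl A | data) = 0.038374, P(bowl B | data) = 0.13402, P(bowl C | data) = 0.63844, P(bowl D | data) = 0.18917.
So P(red next | data) = Σ P(red next | H) P(H | data) = (10/11)(0.038374) + (1/7)(0.13402) + (1/2)(0.63844) + (2/3)(0.18917) = 0.49936.

0.499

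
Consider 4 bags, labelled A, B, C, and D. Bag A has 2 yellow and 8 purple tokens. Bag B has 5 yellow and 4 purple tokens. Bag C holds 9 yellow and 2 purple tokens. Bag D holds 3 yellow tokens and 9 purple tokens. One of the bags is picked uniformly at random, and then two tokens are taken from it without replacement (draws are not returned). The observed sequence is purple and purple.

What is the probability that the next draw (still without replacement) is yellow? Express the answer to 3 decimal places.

The likelihood of the observed sequence under each hypothesis: P(data | bag A) = (8/10)(7/9) = 0.62222; P(data | bag B) = (4/9)(3/8) = 0.16667; P(data | bag C) = (2/11)(1/10) = 0.018182; P(data | bag D) = (9/12)(8/11) = 0.54545.
The prior-weighted likelihoods are 1/4 · 0.62222 = 0.15556, 1/4 · 0.16667 = 0.041667, 1/4 · 0.018182 = 0.0045455, 1/4 · 0.54545 = 0.13636; summing to 0.33813.
Normalising, the posterior is P(bag A | data) = 0.46004, P(bag B | data) = 0.12323, P(bag C | data) = 0.013443, P(bag D | data) = 0.40329.
So P(yellow next | data) = Σ P(yellow next | H) P(H | data) = (1/4)(0.46004) + (5/7)(0.12323) + (1)(0.013443) + (3/10)(0.40329) = 0.33746.

0.337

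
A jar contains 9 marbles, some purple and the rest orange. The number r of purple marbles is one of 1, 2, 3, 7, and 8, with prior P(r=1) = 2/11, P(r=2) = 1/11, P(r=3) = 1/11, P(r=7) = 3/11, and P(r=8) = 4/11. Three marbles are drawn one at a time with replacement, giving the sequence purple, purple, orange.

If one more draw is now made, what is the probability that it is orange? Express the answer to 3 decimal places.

Compute the likelihood of the observed sequence for each case: P(data | r = 1) = (1/9)(1/9)(8/9) = 0.010974; P(data | r = 2) = (2/9)(2/9)(7/9) = 0.038409; P(data | r = 3) = (3/9)(3/9)(6/9) = 0.074074; P(data | r = 7) = (7/9)(7/9)(2/9) = 0.13443; P(data | r = 8) = (8/9)(8/9)(1/9) = 0.087791.
The prior-weighted likelihoods are 2/11 · 0.010974 = 0.0019953, 1/11 · 0.038409 = 0.0034917, 1/11 · 0.074074 = 0.006734, 3/11 · 0.13443 = 0.036663, 4/11 · 0.087791 = 0.031924; these sum to 0.080808.
Dividing through by the total gives posterior P(r = 1 | data) = 0.024691, P(r = 2 | data) = 0.04321, P(r = 3 | data) = 0.083333, P(r = 7 | data) = 0.4537, P(r = 8 | data) = 0.39506.
The predictive probability is P(orange next | data) = (8/9)(0.024691) + (7/9)(0.04321) + (2/3)(0.083333) + (2/9)(0.4537) + (1/9)(0.39506) = 0.25583.

0.256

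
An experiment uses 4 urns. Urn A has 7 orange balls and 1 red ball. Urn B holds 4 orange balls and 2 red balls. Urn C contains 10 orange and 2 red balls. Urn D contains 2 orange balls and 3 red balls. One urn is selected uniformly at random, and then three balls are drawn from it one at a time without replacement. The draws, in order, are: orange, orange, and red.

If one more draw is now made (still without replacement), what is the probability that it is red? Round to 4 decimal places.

The likelihood of the observed sequence under each hypothesis: P(data | urn A) = (7/8)(6/7)(1/6) = 0.125; P(data | urn B) = (4/6)(3/5)(2/4) = 0.2; P(data | urn C) = (10/12)(9/11)(2/10) = 0.13636; P(data | urn D) = (2/5)(1/4)(3/3) = 0.1.
Weighting by the prior gives 1/4 · 0.125 = 0.03125, 1/4 · 0.2 = 0.05, 1/4 · 0.13636 = 0.034091, 1/4 · 0.1 = 0.025; with total 0.14034.
Dividing through by the total gives posterior P(urn A | data) = 0.22267, P(urn B | data) = 0.35628, P(urn C | data) = 0.24291, P(urn D | data) = 0.17814.
The predictive probability is P(red next | data) = (0)(0.22267) + (1/3)(0.35628) + (1/9)(0.24291) + (1)(0.17814) = 0.32389.

0.3239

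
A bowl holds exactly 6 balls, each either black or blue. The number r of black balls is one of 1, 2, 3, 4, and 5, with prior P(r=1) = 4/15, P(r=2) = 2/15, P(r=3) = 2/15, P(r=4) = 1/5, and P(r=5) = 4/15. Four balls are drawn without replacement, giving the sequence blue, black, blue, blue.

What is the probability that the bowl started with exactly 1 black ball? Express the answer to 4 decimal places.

0.6452

For each hypothesis, P(data | H) works out to: P(data | r = 1) = (5/6)(1/5)(4/4)(3/3) = 1/6; P(data | r = 2) = (4/6)(2/5)(3/4)(2/3) = 2/15; P(data | r = 3) = (3/6)(3/5)(2/4)(1/3) = 1/20; P(data | r = 4) = (2/6)(4/5)(1/4)(0/3) = 0; P(data | r = 5) = (1/6)(5/5)(0/4) = 0.
Multiplying each by its prior: 4/15 · 1/6 = 2/45, 2/15 · 2/15 = 4/225, 2/15 · 1/20 = 1/150, 1/5 · 0 = 0, 4/15 · 0 = 0; with total 31/450.
By Bayes' rule, P(r = 1 | data) = (2/45) / (31/450) = 20/31.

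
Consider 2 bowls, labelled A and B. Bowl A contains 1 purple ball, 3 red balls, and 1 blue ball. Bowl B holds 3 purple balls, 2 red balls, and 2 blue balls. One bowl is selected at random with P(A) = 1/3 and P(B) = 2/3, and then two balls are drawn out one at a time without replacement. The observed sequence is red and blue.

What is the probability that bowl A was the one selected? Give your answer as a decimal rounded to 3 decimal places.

Under each hypothesis, the probability of the observed sequence is: P(data | bowl A) = (3/5)(1/4) = 0.15; P(data | bowl B) = (2/7)(2/6) = 0.095238.
Multiplying each by its prior: 1/3 · 0.15 = 0.05, 2/3 · 0.095238 = 0.063492; these sum to 0.11349.
By Bayes' rule, P(bowl A | data) = (0.05) / (0.11349) = 0.44056.

0.441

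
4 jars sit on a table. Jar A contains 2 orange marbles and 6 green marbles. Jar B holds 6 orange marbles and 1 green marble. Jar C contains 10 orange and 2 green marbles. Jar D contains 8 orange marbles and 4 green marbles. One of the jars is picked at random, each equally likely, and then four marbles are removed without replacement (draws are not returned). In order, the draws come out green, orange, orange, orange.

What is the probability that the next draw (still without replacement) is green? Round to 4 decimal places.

0.1526

Compute the likelihood of the observed sequence for each case: P(data | jar A) = (6/8)(2/7)(1/6)(0/5) = 0; P(data | jar B) = (1/7)(6/6)(5/5)(4/4) = 0.14286; P(data | jar C) = (2/12)(10/11)(9/10)(8/9) = 0.12121; P(data | jar D) = (4/12)(8/11)(7/10)(6/9) = 0.11313.
Multiplying each by its prior: 1/4 · 0 = 0, 1/4 · 0.14286 = 0.035714, 1/4 · 0.12121 = 0.030303, 1/4 · 0.11313 = 0.028283; summing to 0.0943.
Normalising, the posterior is P(jar A | data) = 0, P(jar B | data) = 0.37873, P(jar C | data) = 0.32135, P(jar D | data) = 0.29992.
Averaging over the posterior, P(green next | data) = (0)(0.37873) + (1/8)(0.32135) + (3/8)(0.29992) = 0.15264.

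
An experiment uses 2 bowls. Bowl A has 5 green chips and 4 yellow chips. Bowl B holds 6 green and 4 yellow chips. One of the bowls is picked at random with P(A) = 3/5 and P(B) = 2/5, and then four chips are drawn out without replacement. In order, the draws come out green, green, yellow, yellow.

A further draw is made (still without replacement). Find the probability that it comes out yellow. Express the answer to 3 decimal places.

For each hypothesis, P(data | H) works out to: P(data | bowl A) = (5/9)(4/8)(4/7)(3/6) = 5/63; P(data | bowl B) = (6/10)(5/9)(4/8)(3/7) = 1/14.
The prior-weighted likelihoods are 3/5 · 5/63 = 1/21, 2/5 · 1/14 = 1/35; with total 8/105.
Normalising, the posterior is P(bowl A | data) = 5/8, P(bowl B | data) = 3/8.
Averaging over the posterior, P(yellow next | data) = (2/5)(5/8) + (1/3)(3/8) = 3/8.

0.375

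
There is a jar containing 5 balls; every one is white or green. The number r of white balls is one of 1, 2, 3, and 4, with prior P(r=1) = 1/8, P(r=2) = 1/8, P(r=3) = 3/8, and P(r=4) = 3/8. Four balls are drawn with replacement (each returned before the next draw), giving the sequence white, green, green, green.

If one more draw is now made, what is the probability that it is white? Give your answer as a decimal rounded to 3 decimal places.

Under each hypothesis, the probability of the observed sequence is: P(data | r = 1) = (1/5)(4/5)(4/5)(4/5) = 0.1024; P(data | r = 2) = (2/5)(3/5)(3/5)(3/5) = 0.0864; P(data | r = 3) = (3/5)(2/5)(2/5)(2/5) = 0.0384; P(data | r = 4) = (4/5)(1/5)(1/5)(1/5) = 0.0064.
Weighting by the prior gives 1/8 · 0.1024 = 0.0128, 1/8 · 0.0864 = 0.0108, 3/8 · 0.0384 = 0.0144, 3/8 · 0.0064 = 0.0024; these sum to 0.0404.
Dividing through by the total gives posterior P(r = 1 | data) = 0.31683, P(r = 2 | data) = 0.26733, P(r = 3 | data) = 0.35644, P(r = 4 | data) = 0.059406.
So P(white next | data) = Σ P(white next | H) P(H | data) = (1/5)(0.31683) + (2/5)(0.26733) + (3/5)(0.35644) + (4/5)(0.059406) = 0.43168.

0.432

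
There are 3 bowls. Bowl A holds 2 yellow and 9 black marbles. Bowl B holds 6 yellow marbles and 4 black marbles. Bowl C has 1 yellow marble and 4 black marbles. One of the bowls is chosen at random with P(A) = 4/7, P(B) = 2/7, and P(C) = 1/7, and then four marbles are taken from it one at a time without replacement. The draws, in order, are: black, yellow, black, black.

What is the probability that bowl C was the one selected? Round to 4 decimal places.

Under each hypothesis, the probability of the observed sequence is: P(data | bowl A) = (9/11)(2/10)(8/9)(7/8) = 7/55; P(data | bowl B) = (4/10)(6/9)(3/8)(2/7) = 1/35; P(data | bowl C) = (4/5)(1/4)(3/3)(2/2) = 1/5.
The prior-weighted likelihoods are 4/7 · 7/55 = 4/55, 2/7 · 1/35 = 2/245, 1/7 · 1/5 = 1/35; summing to 59/539.
By Bayes' rule, P(bowl C | data) = (1/35) / (59/539) = 77/295.

0.2610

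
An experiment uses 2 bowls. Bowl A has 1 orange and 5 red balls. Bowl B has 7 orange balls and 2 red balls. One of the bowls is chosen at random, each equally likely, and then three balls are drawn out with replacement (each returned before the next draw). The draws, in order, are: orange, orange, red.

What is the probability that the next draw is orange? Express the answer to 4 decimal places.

Compute the likelihood of the observed sequence for each case: P(data | bowl A) = (1/6)(1/6)(5/6) = 0.023148; P(data | bowl B) = (7/9)(7/9)(2/9) = 0.13443.
The prior-weighted likelihoods are 1/2 · 0.023148 = 0.011574, 1/2 · 0.13443 = 0.067215; with total 0.078789.
Normalising, the posterior is P(bowl A | data) = 0.1469, P(bowl B | data) = 0.8531.
Averaging over the posterior, P(orange next | data) = (1/6)(0.1469) + (7/9)(0.8531) = 0.68801.

0.6880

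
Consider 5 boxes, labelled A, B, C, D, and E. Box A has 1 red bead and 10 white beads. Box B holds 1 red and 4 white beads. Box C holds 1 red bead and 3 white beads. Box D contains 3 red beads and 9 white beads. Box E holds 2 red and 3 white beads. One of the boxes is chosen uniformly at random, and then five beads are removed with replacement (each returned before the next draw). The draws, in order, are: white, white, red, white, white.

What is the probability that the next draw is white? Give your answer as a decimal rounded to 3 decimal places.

0.768

Under each hypothesis, the probability of the observed sequence is: P(data | box A) = (10/11)(10/11)(1/11)(10/11)(10/11) = 0.062092; P(data | box B) = (4/5)(4/5)(1/5)(4/5)(4/5) = 0.08192; P(data | box C) = (3/4)(3/4)(1/4)(3/4)(3/4) = 0.079102; P(data | box D) = (9/12)(9/12)(3/12)(9/12)(9/12) = 0.079102; P(data | box E) = (3/5)(3/5)(2/5)(3/5)(3/5) = 0.05184.
The prior-weighted likelihoods are 1/5 · 0.062092 = 0.012418, 1/5 · 0.08192 = 0.016384, 1/5 · 0.079102 = 0.01582, 1/5 · 0.079102 = 0.01582, 1/5 · 0.05184 = 0.010368; with total 0.070811.
Dividing through by the total gives posterior P(box A | data) = 0.17537, P(box B | data) = 0.23138, P(box C | data) = 0.22342, P(box D | data) = 0.22342, P(box E | data) = 0.14642.
Averaging over the posterior, P(white next | data) = (10/11)(0.17537) + (4/5)(0.23138) + (3/4)(0.22342) + (3/4)(0.22342) + (3/5)(0.14642) = 0.76751.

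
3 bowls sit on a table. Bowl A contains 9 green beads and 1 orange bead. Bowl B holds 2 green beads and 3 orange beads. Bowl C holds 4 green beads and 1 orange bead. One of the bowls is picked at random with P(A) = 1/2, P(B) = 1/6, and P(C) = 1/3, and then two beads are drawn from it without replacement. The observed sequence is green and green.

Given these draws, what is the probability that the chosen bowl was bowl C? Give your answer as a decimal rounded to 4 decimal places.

For each hypothesis, P(data | H) works out to: P(data | bowl A) = (9/10)(8/9) = 4/5; P(data | bowl B) = (2/5)(1/4) = 1/10; P(data | bowl C) = (4/5)(3/4) = 3/5.
Weighting by the prior gives 1/2 · 4/5 = 2/5, 1/6 · 1/10 = 1/60, 1/3 · 3/5 = 1/5; summing to 37/60.
Hence P(bowl C | data) = (1/5) / (37/60) = 12/37.

0.3243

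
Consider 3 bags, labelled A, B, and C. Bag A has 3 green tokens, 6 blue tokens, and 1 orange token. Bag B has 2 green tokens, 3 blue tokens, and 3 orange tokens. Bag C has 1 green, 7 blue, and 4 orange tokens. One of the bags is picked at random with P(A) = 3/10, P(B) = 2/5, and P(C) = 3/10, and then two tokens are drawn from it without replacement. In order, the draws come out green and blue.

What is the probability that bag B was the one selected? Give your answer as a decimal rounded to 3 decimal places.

The likelihood of the observed sequence under each hypothesis: P(data | bag A) = (3/10)(6/9) = 0.2; P(data | bag B) = (2/8)(3/7) = 0.10714; P(data | bag C) = (1/12)(7/11) = 0.05303.
Weighting by the prior gives 3/10 · 0.2 = 0.06, 2/5 · 0.10714 = 0.042857, 3/10 · 0.05303 = 0.015909; summing to 0.11877.
Hence P(bag B | data) = (0.042857) / (0.11877) = 0.36085.

0.361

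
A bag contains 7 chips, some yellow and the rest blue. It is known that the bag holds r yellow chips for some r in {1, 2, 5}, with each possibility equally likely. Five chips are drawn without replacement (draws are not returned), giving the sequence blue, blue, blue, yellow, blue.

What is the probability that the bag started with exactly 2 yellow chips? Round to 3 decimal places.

0.400

Compute the likelihood of the observed sequence for each case: P(data | r = 1) = (6/7)(5/6)(4/5)(1/4)(3/3) = 1/7; P(data | r = 2) = (5/7)(4/6)(3/5)(2/4)(2/3) = 2/21; P(data | r = 5) = (2/7)(1/6)(0/5) = 0.
Multiplying each by its prior: 1/3 · 1/7 = 1/21, 1/3 · 2/21 = 2/63, 1/3 · 0 = 0; with total 5/63.
So P(r = 2 | data) = (2/63) / (5/63) = 2/5.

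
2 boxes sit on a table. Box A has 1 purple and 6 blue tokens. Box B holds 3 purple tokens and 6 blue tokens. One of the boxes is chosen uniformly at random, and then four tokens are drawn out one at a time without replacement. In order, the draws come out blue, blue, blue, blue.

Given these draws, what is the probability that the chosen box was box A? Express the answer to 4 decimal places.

0.7826

For each hypothesis, P(data | H) works out to: P(data | box A) = (6/7)(5/6)(4/5)(3/4) = 3/7; P(data | box B) = (6/9)(5/8)(4/7)(3/6) = 5/42.
Multiplying each by its prior: 1/2 · 3/7 = 3/14, 1/2 · 5/42 = 5/84; these sum to 23/84.
Therefore the posterior P(box A | data) = (3/14) / (23/84) = 18/23.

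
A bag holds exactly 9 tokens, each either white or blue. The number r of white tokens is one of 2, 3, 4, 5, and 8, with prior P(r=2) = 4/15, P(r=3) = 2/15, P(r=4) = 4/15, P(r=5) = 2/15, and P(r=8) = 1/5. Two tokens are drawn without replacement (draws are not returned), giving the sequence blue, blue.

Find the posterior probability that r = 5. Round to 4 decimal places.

0.0723

For each hypothesis, P(data | H) works out to: P(data | r = 2) = (7/9)(6/8) = 7/12; P(data | r = 3) = (6/9)(5/8) = 5/12; P(data | r = 4) = (5/9)(4/8) = 5/18; P(data | r = 5) = (4/9)(3/8) = 1/6; P(data | r = 8) = (1/9)(0/8) = 0.
The prior-weighted likelihoods are 4/15 · 7/12 = 7/45, 2/15 · 5/12 = 1/18, 4/15 · 5/18 = 2/27, 2/15 · 1/6 = 1/45, 1/5 · 0 = 0; these sum to 83/270.
So P(r = 5 | data) = (1/45) / (83/270) = 6/83.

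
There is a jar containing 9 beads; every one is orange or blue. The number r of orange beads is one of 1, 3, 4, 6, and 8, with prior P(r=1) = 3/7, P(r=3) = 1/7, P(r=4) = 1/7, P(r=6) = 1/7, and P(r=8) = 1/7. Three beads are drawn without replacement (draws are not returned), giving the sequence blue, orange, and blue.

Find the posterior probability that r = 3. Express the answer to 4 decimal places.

0.2406

Under each hypothesis, the probability of the observed sequence is: P(data | r = 1) = (8/9)(1/8)(7/7) = 0.11111; P(data | r = 3) = (6/9)(3/8)(5/7) = 0.17857; P(data | r = 4) = (5/9)(4/8)(4/7) = 0.15873; P(data | r = 6) = (3/9)(6/8)(2/7) = 0.071429; P(data | r = 8) = (1/9)(8/8)(0/7) = 0.
Multiplying each by its prior: 3/7 · 0.11111 = 0.047619, 1/7 · 0.17857 = 0.02551, 1/7 · 0.15873 = 0.022676, 1/7 · 0.071429 = 0.010204, 1/7 · 0 = 0; these sum to 0.10601.
Hence P(r = 3 | data) = (0.02551) / (0.10601) = 0.24064.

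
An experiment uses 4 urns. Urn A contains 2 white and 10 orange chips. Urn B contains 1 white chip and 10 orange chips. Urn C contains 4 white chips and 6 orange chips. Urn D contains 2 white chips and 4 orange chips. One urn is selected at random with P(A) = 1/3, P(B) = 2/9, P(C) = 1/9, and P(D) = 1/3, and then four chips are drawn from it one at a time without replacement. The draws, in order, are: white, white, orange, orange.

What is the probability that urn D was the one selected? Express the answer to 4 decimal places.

Compute the likelihood of the observed sequence for each case: P(data | urn A) = (2/12)(1/11)(10/10)(9/9) = 0.015152; P(data | urn B) = (1/11)(0/10) = 0; P(data | urn C) = (4/10)(3/9)(6/8)(5/7) = 0.071429; P(data | urn D) = (2/6)(1/5)(4/4)(3/3) = 0.066667.
Weighting by the prior gives 1/3 · 0.015152 = 0.0050505, 2/9 · 0 = 0, 1/9 · 0.071429 = 0.0079365, 1/3 · 0.066667 = 0.022222; these sum to 0.035209.
So P(urn D | data) = (0.022222) / (0.035209) = 0.63115.

0.6311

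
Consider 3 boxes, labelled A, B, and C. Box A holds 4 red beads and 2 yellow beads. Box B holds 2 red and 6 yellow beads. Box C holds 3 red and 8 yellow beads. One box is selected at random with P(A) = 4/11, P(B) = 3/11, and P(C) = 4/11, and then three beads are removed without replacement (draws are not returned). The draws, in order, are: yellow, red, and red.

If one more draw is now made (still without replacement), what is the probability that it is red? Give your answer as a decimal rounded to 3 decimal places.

Compute the likelihood of the observed sequence for each case: P(data | box A) = (2/6)(4/5)(3/4) = 0.2; P(data | box B) = (6/8)(2/7)(1/6) = 0.035714; P(data | box C) = (8/11)(3/10)(2/9) = 0.048485.
The prior-weighted likelihoods are 4/11 · 0.2 = 0.072727, 3/11 · 0.035714 = 0.0097403, 4/11 · 0.048485 = 0.017631; with total 0.1001.
Normalising, the posterior is P(box A | data) = 0.72656, P(box B | data) = 0.097307, P(box C | data) = 0.17614.
So P(red next | data) = Σ P(red next | H) P(H | data) = (2/3)(0.72656) + (0)(0.097307) + (1/8)(0.17614) = 0.50639.

0.506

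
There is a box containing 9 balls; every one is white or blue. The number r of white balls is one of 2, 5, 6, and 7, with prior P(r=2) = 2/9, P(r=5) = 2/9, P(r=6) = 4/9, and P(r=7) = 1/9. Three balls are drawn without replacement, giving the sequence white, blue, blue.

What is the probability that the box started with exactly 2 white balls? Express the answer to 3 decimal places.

0.377

Under each hypothesis, the probability of the observed sequence is: P(data | r = 2) = (2/9)(7/8)(6/7) = 0.16667; P(data | r = 5) = (5/9)(4/8)(3/7) = 0.11905; P(data | r = 6) = (6/9)(3/8)(2/7) = 0.071429; P(data | r = 7) = (7/9)(2/8)(1/7) = 0.027778.
Multiplying each by its prior: 2/9 · 0.16667 = 0.037037, 2/9 · 0.11905 = 0.026455, 4/9 · 0.071429 = 0.031746, 1/9 · 0.027778 = 0.0030864; with total 0.098325.
Hence P(r = 2 | data) = (0.037037) / (0.098325) = 0.37668.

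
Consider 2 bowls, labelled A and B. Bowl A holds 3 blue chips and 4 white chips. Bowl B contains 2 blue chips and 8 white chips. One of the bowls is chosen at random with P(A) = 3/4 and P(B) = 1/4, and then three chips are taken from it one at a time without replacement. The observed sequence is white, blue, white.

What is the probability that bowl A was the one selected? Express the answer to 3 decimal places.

0.768

For each hypothesis, P(data | H) works out to: P(data | bowl A) = (4/7)(3/6)(3/5) = 0.17143; P(data | bowl B) = (8/10)(2/9)(7/8) = 0.15556.
The prior-weighted likelihoods are 3/4 · 0.17143 = 0.12857, 1/4 · 0.15556 = 0.038889; with total 0.16746.
Hence P(bowl A | data) = (0.12857) / (0.16746) = 0.76777.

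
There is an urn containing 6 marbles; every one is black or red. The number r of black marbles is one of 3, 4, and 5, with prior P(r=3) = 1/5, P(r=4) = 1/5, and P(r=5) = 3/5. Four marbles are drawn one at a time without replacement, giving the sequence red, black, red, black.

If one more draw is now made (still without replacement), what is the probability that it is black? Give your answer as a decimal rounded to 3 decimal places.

For each hypothesis, P(data | H) works out to: P(data | r = 3) = (3/6)(3/5)(2/4)(2/3) = 1/10; P(data | r = 4) = (2/6)(4/5)(1/4)(3/3) = 1/15; P(data | r = 5) = (1/6)(5/5)(0/4) = 0.
The prior-weighted likelihoods are 1/5 · 1/10 = 1/50, 1/5 · 1/15 = 1/75, 3/5 · 0 = 0; with total 1/30.
The posterior is then P(r = 3 | data) = 3/5, P(r = 4 | data) = 2/5, P(r = 5 | data) = 0.
So P(black next | data) = Σ P(black next | H) P(H | data) = (1/2)(3/5) + (1)(2/5) = 7/10.

0.700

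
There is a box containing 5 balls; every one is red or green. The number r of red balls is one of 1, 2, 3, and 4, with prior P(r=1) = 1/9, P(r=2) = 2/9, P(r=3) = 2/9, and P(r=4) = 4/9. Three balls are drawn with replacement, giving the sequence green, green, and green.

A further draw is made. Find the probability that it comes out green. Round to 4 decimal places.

0.6580

Under each hypothesis, the probability of the observed sequence is: P(data | r = 1) = (4/5)(4/5)(4/5) = 0.512; P(data | r = 2) = (3/5)(3/5)(3/5) = 0.216; P(data | r = 3) = (2/5)(2/5)(2/5) = 0.064; P(data | r = 4) = (1/5)(1/5)(1/5) = 0.008.
Multiplying each by its prior: 1/9 · 0.512 = 0.056889, 2/9 · 0.216 = 0.048, 2/9 · 0.064 = 0.014222, 4/9 · 0.008 = 0.0035556; with total 0.12267.
Dividing through by the total gives posterior P(r = 1 | data) = 0.46377, P(r = 2 | data) = 0.3913, P(r = 3 | data) = 0.11594, P(r = 4 | data) = 0.028986.
So P(green next | data) = Σ P(green next | H) P(H | data) = (4/5)(0.46377) + (3/5)(0.3913) + (2/5)(0.11594) + (1/5)(0.028986) = 0.65797.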